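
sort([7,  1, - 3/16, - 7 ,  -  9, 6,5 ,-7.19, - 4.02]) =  [ - 9, - 7.19,-7 , - 4.02, - 3/16,  1,5,6,7]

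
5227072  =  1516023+3711049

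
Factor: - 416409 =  - 3^1*7^1 * 79^1 * 251^1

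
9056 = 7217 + 1839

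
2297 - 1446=851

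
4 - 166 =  - 162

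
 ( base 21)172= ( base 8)1116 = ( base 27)ln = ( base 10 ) 590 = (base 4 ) 21032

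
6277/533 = 11  +  414/533 = 11.78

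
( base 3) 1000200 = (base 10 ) 747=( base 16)2eb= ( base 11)61a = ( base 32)nb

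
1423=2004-581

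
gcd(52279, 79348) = 1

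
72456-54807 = 17649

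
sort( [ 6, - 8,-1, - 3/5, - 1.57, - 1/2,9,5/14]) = [-8,-1.57, - 1, - 3/5, - 1/2, 5/14,6, 9 ]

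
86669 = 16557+70112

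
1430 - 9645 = -8215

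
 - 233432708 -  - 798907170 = 565474462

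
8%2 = 0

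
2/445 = 2/445 = 0.00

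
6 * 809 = 4854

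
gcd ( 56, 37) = 1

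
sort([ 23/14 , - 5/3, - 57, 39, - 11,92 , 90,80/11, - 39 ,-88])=[  -  88, - 57 , - 39, - 11, - 5/3,  23/14, 80/11, 39, 90,  92]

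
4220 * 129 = 544380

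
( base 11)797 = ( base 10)953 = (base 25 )1d3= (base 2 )1110111001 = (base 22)1l7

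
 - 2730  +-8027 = -10757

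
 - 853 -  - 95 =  - 758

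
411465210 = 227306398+184158812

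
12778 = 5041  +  7737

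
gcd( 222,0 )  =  222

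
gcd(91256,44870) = 2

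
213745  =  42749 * 5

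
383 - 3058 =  - 2675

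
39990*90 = 3599100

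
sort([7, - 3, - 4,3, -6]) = [ - 6,-4, - 3,3,  7]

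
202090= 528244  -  326154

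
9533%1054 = 47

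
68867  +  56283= 125150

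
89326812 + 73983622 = 163310434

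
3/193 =3/193=0.02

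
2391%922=547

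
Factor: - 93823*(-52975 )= 4970273425 = 5^2*13^1*17^1*163^1*5519^1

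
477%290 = 187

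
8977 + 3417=12394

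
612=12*51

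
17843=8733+9110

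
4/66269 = 4/66269 = 0.00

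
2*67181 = 134362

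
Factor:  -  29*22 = -2^1*11^1*29^1 = - 638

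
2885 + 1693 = 4578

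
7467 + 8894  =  16361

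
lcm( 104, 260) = 520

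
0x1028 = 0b1000000101000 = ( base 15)135B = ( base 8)10050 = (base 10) 4136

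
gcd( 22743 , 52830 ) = 9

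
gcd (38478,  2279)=53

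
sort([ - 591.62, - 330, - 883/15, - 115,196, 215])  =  [ - 591.62, -330 , - 115, - 883/15, 196,215]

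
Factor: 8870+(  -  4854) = 2^4*251^1 = 4016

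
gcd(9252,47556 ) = 36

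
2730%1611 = 1119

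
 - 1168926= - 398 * 2937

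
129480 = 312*415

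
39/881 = 39/881 = 0.04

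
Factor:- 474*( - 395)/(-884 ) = -2^(  -  1)*3^1*5^1*13^( - 1 )*17^( - 1)*79^2= -  93615/442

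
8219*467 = 3838273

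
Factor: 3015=3^2*5^1*67^1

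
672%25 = 22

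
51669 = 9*5741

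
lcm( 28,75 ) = 2100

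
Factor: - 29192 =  - 2^3*41^1 *89^1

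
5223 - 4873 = 350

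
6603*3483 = 22998249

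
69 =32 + 37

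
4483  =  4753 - 270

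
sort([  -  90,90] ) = [ - 90,  90]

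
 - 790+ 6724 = 5934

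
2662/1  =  2662 = 2662.00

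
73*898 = 65554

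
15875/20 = 793 + 3/4= 793.75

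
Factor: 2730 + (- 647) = 2083 = 2083^1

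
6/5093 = 6/5093 =0.00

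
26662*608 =16210496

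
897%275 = 72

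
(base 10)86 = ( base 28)32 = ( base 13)68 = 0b1010110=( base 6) 222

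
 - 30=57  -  87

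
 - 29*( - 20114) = 583306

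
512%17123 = 512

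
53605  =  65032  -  11427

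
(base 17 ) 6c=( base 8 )162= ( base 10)114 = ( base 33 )3F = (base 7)222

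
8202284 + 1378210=9580494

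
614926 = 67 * 9178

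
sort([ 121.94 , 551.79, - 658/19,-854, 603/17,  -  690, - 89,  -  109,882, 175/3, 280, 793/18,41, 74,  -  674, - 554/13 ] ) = [  -  854, - 690, -674, - 109,-89, - 554/13, - 658/19, 603/17, 41, 793/18, 175/3, 74,121.94,280, 551.79,882 ]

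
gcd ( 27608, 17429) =29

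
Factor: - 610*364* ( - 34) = 2^4*5^1*7^1  *13^1*17^1*61^1 = 7549360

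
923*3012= 2780076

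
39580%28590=10990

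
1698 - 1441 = 257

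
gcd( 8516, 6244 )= 4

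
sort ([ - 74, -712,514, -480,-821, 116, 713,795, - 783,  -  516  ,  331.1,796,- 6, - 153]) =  [-821, - 783, - 712,-516, - 480,  -  153, - 74, - 6,116,331.1, 514, 713,795, 796]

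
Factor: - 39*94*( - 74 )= 271284 = 2^2*3^1 * 13^1*37^1 * 47^1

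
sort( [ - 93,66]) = [ - 93, 66]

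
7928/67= 7928/67 = 118.33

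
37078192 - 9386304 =27691888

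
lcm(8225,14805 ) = 74025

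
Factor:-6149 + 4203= -1946 = -2^1*7^1*139^1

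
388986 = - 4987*(-78)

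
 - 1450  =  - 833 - 617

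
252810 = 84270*3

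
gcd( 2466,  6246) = 18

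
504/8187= 168/2729 = 0.06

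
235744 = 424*556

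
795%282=231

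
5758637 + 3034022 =8792659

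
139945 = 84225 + 55720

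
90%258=90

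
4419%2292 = 2127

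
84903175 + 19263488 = 104166663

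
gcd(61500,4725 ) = 75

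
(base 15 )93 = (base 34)42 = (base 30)4I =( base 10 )138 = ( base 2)10001010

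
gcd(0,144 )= 144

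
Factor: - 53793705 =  - 3^1*5^1*7^1*512321^1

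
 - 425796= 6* ( -70966 )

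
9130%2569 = 1423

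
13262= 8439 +4823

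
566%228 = 110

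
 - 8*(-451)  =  3608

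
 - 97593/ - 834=32531/278 = 117.02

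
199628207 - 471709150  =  -272080943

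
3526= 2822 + 704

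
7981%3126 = 1729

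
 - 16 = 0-16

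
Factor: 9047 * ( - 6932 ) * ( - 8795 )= 551567906180 = 2^2 * 5^1*83^1*109^1*1733^1 * 1759^1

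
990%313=51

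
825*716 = 590700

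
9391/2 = 4695 + 1/2 = 4695.50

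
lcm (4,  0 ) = 0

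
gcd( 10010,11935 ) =385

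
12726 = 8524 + 4202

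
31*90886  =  2817466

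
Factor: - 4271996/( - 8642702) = 2135998/4321351 = 2^1 *337^( - 1) *12823^(-1)*1067999^1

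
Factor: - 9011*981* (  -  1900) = 2^2*3^2*5^2*19^1*109^1 *9011^1 = 16795602900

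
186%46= 2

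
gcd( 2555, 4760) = 35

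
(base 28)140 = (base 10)896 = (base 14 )480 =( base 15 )3EB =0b1110000000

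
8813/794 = 11 + 79/794 =11.10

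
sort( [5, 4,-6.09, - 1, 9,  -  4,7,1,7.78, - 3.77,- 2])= [  -  6.09, - 4, - 3.77, - 2, - 1,1 , 4,5,  7, 7.78,9 ] 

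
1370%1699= 1370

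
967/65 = 14+57/65 = 14.88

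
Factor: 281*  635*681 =3^1*  5^1 * 127^1 * 227^1 *281^1 = 121514235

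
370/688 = 185/344=0.54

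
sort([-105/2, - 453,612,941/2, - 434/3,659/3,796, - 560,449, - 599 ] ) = [ - 599 , - 560, - 453, - 434/3, - 105/2,659/3, 449,941/2 , 612,796]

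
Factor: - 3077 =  - 17^1*181^1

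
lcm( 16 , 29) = 464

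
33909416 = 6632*5113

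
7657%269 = 125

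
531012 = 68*7809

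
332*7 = 2324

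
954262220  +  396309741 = 1350571961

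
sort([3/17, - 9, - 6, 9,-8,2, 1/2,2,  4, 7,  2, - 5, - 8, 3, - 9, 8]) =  [ - 9,-9, - 8 , - 8, - 6, - 5, 3/17,1/2, 2,2, 2, 3 , 4, 7, 8, 9]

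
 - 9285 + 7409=-1876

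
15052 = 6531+8521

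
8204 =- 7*(  -  1172 )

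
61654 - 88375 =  - 26721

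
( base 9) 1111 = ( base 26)15E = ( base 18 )29a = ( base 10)820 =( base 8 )1464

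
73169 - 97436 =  - 24267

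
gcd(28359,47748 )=69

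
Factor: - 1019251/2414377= -7^(  -  3)*7039^( - 1)*1019251^1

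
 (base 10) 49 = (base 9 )54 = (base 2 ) 110001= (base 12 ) 41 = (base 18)2d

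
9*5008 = 45072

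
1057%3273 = 1057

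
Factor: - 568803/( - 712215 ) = 3^( - 1)*5^(  -  1)*7^( - 2 )*587^1 = 587/735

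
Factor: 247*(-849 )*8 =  - 2^3*3^1*13^1*19^1*283^1= - 1677624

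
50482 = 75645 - 25163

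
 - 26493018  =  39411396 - 65904414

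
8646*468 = 4046328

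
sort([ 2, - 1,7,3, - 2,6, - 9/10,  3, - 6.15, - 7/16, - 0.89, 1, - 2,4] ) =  [-6.15, - 2, - 2, -1, - 9/10, - 0.89, - 7/16,1,2,3,  3,4, 6, 7]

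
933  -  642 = 291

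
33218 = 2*16609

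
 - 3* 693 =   -  2079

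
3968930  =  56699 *70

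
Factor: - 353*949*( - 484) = 162138548 =2^2*11^2*13^1* 73^1*  353^1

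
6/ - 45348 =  - 1/7558=- 0.00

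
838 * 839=703082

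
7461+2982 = 10443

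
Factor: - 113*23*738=- 1918062 = -2^1*3^2*23^1*41^1*113^1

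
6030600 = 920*6555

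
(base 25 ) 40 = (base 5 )400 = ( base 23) 48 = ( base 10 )100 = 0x64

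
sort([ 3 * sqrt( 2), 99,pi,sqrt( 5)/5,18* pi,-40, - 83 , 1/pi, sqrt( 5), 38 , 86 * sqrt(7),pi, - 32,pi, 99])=[ - 83, - 40, - 32, 1/pi , sqrt( 5 ) /5, sqrt(5 ), pi, pi, pi, 3*sqrt(2 ),38, 18*pi, 99,  99, 86*sqrt( 7 )]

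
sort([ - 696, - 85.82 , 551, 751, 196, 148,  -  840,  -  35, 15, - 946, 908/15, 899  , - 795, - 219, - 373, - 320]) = [ - 946, - 840, - 795, - 696, - 373, - 320, - 219, - 85.82, - 35,  15,908/15, 148,196, 551 , 751,  899 ]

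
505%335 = 170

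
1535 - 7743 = - 6208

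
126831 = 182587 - 55756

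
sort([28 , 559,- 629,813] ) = [-629,28, 559,813 ] 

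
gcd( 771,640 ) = 1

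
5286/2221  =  5286/2221 = 2.38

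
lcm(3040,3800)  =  15200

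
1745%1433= 312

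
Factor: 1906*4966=9465196 = 2^2*13^1*191^1*953^1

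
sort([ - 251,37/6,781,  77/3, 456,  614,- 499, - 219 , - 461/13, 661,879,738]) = [ - 499, - 251, -219, - 461/13, 37/6,77/3,456,614, 661, 738,781,879 ] 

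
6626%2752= 1122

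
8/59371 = 8/59371=0.00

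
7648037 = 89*85933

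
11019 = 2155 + 8864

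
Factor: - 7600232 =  - 2^3*950029^1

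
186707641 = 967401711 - 780694070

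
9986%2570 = 2276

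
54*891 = 48114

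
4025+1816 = 5841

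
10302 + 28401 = 38703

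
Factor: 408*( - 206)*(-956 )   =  2^6*3^1*17^1*103^1*239^1 = 80349888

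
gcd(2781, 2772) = 9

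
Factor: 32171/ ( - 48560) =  - 2^( - 4)*5^(- 1) *53^1 =- 53/80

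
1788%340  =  88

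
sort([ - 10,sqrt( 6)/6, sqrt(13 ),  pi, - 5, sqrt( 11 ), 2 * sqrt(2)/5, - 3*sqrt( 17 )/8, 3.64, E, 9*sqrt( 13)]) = [-10, - 5, - 3*sqrt( 17) /8, sqrt ( 6 ) /6, 2*  sqrt( 2 ) /5,E , pi, sqrt(11),sqrt(13 ) , 3.64, 9 * sqrt( 13) ] 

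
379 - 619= - 240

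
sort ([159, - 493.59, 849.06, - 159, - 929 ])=[- 929 , - 493.59, - 159,159,849.06 ]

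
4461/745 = 4461/745  =  5.99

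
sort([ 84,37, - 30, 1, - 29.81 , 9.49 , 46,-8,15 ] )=[ - 30, - 29.81,  -  8 , 1,9.49,15, 37 , 46 , 84 ]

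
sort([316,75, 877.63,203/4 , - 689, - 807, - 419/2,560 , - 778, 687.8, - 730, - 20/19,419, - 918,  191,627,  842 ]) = [ - 918 ,-807,-778, - 730 ,-689 ,-419/2, - 20/19,203/4 , 75,191, 316, 419 , 560,627,687.8 , 842,877.63]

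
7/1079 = 7/1079 = 0.01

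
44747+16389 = 61136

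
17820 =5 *3564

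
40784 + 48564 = 89348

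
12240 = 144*85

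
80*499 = 39920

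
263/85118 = 263/85118 = 0.00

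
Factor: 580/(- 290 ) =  - 2^1 = - 2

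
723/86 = 723/86 = 8.41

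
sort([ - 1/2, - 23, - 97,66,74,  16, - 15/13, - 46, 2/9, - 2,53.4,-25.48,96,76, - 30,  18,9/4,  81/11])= [ - 97 , - 46,  -  30, - 25.48,- 23, - 2, -15/13, - 1/2,2/9,9/4,81/11, 16,18,53.4, 66,74, 76, 96]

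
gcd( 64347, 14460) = 723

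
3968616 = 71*55896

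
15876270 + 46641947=62518217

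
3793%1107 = 472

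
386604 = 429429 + - 42825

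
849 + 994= 1843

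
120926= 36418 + 84508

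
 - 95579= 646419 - 741998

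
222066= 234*949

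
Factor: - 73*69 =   -  5037 =- 3^1  *  23^1*73^1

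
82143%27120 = 783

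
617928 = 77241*8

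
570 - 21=549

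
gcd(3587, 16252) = 17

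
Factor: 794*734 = 582796 =2^2*367^1* 397^1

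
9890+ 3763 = 13653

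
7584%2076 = 1356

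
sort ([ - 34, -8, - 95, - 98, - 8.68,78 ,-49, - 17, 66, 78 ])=[ - 98, - 95, - 49,-34, - 17 ,-8.68, - 8 , 66, 78, 78]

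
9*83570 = 752130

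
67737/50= 67737/50  =  1354.74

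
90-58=32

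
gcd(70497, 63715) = 1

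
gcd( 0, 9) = 9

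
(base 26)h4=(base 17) 194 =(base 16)1be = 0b110111110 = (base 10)446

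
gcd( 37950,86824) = 2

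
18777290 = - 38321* ( - 490 ) 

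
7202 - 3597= 3605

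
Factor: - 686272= - 2^6*10723^1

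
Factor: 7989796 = 2^2 * 17^1  *117497^1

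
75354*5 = 376770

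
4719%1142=151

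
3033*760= 2305080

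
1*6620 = 6620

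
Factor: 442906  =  2^1*221453^1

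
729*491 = 357939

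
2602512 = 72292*36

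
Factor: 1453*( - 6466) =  - 2^1 * 53^1*61^1* 1453^1 = - 9395098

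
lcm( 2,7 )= 14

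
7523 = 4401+3122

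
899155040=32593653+866561387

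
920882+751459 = 1672341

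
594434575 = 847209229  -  252774654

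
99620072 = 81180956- - 18439116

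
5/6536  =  5/6536 =0.00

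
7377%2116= 1029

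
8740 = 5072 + 3668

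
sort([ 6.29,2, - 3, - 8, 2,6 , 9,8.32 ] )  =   [ - 8, - 3,2,2, 6, 6.29,8.32, 9]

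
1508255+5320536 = 6828791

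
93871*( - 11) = -1032581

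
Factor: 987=3^1*7^1*47^1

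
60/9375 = 4/625 = 0.01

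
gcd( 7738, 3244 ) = 2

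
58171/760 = 58171/760 = 76.54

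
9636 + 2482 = 12118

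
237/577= 237/577 = 0.41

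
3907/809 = 4 + 671/809 = 4.83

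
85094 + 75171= 160265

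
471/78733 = 471/78733 = 0.01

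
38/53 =38/53 = 0.72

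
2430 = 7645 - 5215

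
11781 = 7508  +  4273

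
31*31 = 961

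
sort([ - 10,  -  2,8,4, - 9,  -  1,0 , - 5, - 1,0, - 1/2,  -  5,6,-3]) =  [ - 10, - 9, - 5, -5, - 3,-2, - 1, - 1, - 1/2,0, 0,4,6, 8]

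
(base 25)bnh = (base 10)7467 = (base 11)5679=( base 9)11216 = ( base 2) 1110100101011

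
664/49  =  13+27/49 = 13.55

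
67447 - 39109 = 28338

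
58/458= 29/229 = 0.13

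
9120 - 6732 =2388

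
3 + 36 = 39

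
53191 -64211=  - 11020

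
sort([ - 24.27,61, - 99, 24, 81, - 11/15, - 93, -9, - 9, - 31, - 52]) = [ - 99, - 93, - 52,- 31, - 24.27, - 9, - 9, - 11/15, 24, 61, 81 ] 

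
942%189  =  186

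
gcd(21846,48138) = 6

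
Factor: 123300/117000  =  2^( - 1)*5^( - 1) * 13^( - 1)* 137^1 = 137/130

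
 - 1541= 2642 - 4183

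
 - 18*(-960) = 17280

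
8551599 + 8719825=17271424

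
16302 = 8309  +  7993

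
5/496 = 5/496= 0.01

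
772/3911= 772/3911 = 0.20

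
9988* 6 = 59928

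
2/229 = 2/229 = 0.01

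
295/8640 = 59/1728 = 0.03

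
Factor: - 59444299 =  - 59444299^1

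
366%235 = 131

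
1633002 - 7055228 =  -5422226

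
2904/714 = 4 + 8/119 = 4.07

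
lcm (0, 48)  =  0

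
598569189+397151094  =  995720283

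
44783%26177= 18606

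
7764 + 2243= 10007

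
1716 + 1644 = 3360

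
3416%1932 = 1484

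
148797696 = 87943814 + 60853882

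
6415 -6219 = 196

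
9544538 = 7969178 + 1575360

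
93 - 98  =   - 5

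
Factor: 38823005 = 5^1* 13^1 *31^1*19267^1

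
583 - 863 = - 280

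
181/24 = 181/24 = 7.54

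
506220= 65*7788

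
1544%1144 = 400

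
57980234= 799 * 72566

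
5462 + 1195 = 6657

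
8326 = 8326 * 1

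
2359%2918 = 2359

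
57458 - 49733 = 7725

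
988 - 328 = 660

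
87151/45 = 1936 + 31/45 = 1936.69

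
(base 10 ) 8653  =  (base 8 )20715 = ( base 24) f0d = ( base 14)3221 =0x21cd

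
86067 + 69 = 86136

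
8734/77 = 794/7 = 113.43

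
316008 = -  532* (-594) 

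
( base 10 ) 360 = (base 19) II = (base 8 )550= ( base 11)2A8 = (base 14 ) 1BA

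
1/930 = 1/930=0.00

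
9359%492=11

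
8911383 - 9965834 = -1054451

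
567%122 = 79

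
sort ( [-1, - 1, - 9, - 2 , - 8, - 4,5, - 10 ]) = [ - 10, - 9, - 8,-4  ,-2,  -  1, - 1,5]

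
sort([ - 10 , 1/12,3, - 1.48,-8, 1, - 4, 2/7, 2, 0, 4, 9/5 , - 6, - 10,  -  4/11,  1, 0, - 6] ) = [-10,  -  10, - 8, - 6, - 6, - 4, - 1.48, - 4/11,0, 0,1/12,2/7, 1,1,9/5, 2 , 3, 4]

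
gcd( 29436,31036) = 4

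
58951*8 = 471608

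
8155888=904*9022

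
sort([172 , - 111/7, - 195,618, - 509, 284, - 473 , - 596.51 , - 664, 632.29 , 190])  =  [ - 664,  -  596.51,-509,  -  473,  -  195  , - 111/7, 172,190 , 284, 618, 632.29 ] 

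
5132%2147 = 838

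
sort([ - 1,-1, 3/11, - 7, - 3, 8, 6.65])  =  [ - 7,- 3, - 1, - 1, 3/11,  6.65, 8]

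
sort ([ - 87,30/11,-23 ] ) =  [ -87, - 23, 30/11 ] 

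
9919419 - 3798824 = 6120595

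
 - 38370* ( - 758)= 29084460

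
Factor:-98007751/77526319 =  - 13^(-1)*31^(-1)*1303^1*75217^1*192373^( - 1)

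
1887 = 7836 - 5949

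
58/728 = 29/364 = 0.08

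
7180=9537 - 2357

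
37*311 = 11507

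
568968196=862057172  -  293088976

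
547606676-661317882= -113711206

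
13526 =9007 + 4519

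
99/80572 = 99/80572 = 0.00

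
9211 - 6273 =2938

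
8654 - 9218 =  - 564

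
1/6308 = 1/6308 = 0.00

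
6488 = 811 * 8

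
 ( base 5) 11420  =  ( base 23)1e9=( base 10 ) 860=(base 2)1101011100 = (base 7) 2336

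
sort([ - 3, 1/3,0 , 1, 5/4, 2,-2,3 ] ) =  [ - 3, - 2 , 0,  1/3, 1,5/4, 2, 3]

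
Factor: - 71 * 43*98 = - 299194  =  - 2^1*7^2*43^1*71^1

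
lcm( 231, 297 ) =2079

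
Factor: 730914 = 2^1 * 3^1*43^1* 2833^1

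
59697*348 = 20774556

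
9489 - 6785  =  2704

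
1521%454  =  159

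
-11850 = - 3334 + -8516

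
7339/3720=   1  +  3619/3720 = 1.97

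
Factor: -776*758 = -588208 = - 2^4*97^1 * 379^1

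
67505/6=67505/6 = 11250.83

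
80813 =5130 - -75683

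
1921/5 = 384 + 1/5 = 384.20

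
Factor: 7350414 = 2^1 * 3^1*587^1*2087^1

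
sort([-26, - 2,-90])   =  [-90,-26,-2] 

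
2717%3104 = 2717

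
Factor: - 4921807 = - 11^1*257^1*1741^1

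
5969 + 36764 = 42733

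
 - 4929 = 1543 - 6472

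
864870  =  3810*227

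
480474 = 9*53386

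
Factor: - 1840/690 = -2^3*3^(  -  1)= -8/3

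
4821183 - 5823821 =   -  1002638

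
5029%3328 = 1701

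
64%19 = 7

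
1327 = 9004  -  7677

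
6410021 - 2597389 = 3812632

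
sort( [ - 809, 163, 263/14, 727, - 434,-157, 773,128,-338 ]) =[ -809,  -  434, - 338, - 157,263/14,128 , 163, 727,773 ]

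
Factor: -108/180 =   -  3^1 * 5^(  -  1) = -3/5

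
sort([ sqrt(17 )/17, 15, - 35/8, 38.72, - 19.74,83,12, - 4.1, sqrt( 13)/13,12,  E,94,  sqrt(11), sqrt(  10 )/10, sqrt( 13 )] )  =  [- 19.74,- 35/8, - 4.1,sqrt( 17)/17, sqrt( 13)/13, sqrt(10 )/10,E,sqrt(11),sqrt( 13), 12,12, 15, 38.72, 83, 94]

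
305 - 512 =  - 207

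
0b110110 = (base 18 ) 30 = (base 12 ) 46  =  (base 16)36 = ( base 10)54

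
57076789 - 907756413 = -850679624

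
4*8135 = 32540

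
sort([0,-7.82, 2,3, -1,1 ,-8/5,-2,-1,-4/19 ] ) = [  -  7.82,  -  2,-8/5, - 1,-1, -4/19 , 0,1, 2,3 ]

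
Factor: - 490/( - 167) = 2^1*5^1 * 7^2*167^( - 1 )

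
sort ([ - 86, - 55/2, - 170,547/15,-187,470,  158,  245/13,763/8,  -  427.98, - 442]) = [-442, - 427.98,-187,-170,- 86,  -  55/2,245/13 , 547/15,763/8,158,470]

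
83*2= 166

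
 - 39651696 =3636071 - 43287767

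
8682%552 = 402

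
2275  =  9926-7651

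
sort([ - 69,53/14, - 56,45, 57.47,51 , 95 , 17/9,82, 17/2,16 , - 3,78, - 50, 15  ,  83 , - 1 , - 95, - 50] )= [ - 95, - 69, - 56,-50, - 50 , - 3, - 1,  17/9,  53/14,  17/2,15, 16, 45, 51, 57.47, 78, 82,83,  95] 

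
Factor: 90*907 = 2^1*3^2*5^1 * 907^1 = 81630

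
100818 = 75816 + 25002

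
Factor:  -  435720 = - 2^3*3^1*5^1*3631^1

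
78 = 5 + 73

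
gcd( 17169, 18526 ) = 59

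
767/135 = 5  +  92/135=5.68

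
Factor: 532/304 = 7/4 = 2^( - 2)*7^1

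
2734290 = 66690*41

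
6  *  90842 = 545052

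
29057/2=14528  +  1/2= 14528.50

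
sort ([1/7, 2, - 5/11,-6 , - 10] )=[ - 10,-6, - 5/11, 1/7,2 ]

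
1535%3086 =1535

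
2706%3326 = 2706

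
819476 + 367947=1187423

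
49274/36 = 24637/18 = 1368.72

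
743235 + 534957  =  1278192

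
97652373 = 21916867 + 75735506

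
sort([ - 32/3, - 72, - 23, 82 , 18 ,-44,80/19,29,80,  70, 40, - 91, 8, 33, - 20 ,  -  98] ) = [- 98 , - 91, - 72, - 44, - 23, - 20, - 32/3, 80/19, 8, 18,29, 33, 40,70, 80, 82]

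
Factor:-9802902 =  - 2^1*3^1*1633817^1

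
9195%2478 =1761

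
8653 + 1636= 10289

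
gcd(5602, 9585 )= 1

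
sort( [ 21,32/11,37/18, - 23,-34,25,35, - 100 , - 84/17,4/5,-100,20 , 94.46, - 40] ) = [-100, - 100, - 40, - 34, - 23, - 84/17,  4/5,37/18,  32/11,20,21,25,35,94.46]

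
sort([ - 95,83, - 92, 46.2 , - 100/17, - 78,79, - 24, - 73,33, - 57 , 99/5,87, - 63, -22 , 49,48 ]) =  [ - 95, - 92, - 78, - 73, - 63, - 57 , - 24,-22,  -  100/17,99/5,33,46.2, 48,49,79,83, 87] 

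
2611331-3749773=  - 1138442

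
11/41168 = 11/41168 = 0.00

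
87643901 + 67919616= 155563517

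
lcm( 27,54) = 54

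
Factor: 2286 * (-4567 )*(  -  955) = 9970354710 = 2^1*3^2*5^1*127^1 * 191^1*4567^1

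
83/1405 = 83/1405 = 0.06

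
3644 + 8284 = 11928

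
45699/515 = 45699/515 = 88.74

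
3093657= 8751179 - 5657522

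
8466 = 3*2822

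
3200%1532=136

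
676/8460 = 169/2115 = 0.08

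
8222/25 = 8222/25 = 328.88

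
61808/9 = 6867 + 5/9 = 6867.56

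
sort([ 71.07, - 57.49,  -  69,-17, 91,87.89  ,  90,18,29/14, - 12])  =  [ - 69, - 57.49, - 17, - 12, 29/14, 18,71.07,87.89,90,91]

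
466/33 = 14 + 4/33 = 14.12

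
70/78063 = 70/78063 = 0.00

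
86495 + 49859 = 136354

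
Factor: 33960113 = 11^1*3087283^1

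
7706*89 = 685834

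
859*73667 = 63279953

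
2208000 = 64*34500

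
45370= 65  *698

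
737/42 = 17 +23/42 =17.55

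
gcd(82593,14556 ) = 3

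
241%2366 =241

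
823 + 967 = 1790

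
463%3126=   463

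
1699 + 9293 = 10992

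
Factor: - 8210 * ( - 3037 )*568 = 14162381360 = 2^4*5^1 * 71^1*821^1*3037^1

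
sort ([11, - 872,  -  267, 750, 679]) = [ - 872, - 267, 11, 679,750]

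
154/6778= 77/3389= 0.02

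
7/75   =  7/75 = 0.09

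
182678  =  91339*2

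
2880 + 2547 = 5427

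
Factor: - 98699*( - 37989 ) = 3749476311 = 3^4*7^1 * 67^1 *229^1 *431^1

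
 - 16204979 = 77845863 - 94050842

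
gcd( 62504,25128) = 8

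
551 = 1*551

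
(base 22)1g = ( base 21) 1H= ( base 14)2a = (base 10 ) 38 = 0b100110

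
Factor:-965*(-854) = 824110 = 2^1*5^1*7^1*61^1*193^1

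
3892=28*139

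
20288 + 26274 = 46562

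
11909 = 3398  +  8511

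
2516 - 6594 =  - 4078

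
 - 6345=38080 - 44425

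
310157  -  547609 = - 237452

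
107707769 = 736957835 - 629250066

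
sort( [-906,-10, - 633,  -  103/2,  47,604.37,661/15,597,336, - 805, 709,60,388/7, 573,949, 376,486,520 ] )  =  [- 906,  -  805, - 633, - 103/2 , - 10 , 661/15,47,388/7,60, 336,376, 486,  520, 573,597,604.37,709, 949 ] 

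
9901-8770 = 1131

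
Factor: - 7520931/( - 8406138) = 2^( - 1)*3^3*11^1 * 13^(- 1) *23^1*47^(-1)*367^1*2293^ ( - 1) = 2506977/2802046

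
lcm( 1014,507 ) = 1014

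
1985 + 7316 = 9301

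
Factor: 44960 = 2^5 * 5^1*281^1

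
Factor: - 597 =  - 3^1*199^1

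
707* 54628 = 38621996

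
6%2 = 0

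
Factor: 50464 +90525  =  140989 = 140989^1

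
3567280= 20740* 172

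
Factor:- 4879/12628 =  - 17/44= - 2^( - 2)*11^(- 1 )*17^1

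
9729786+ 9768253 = 19498039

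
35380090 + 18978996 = 54359086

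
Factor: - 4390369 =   -  17^1*101^1*2557^1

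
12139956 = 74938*162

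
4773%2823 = 1950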